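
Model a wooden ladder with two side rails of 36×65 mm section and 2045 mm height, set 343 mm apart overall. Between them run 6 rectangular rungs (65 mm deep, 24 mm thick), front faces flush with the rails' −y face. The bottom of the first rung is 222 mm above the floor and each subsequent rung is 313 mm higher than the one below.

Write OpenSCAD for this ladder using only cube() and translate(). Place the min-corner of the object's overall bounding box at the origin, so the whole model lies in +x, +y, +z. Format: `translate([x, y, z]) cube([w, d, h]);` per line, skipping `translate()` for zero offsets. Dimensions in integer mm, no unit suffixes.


cube([36, 65, 2045]);
translate([307, 0, 0]) cube([36, 65, 2045]);
translate([36, 0, 222]) cube([271, 65, 24]);
translate([36, 0, 535]) cube([271, 65, 24]);
translate([36, 0, 848]) cube([271, 65, 24]);
translate([36, 0, 1161]) cube([271, 65, 24]);
translate([36, 0, 1474]) cube([271, 65, 24]);
translate([36, 0, 1787]) cube([271, 65, 24]);


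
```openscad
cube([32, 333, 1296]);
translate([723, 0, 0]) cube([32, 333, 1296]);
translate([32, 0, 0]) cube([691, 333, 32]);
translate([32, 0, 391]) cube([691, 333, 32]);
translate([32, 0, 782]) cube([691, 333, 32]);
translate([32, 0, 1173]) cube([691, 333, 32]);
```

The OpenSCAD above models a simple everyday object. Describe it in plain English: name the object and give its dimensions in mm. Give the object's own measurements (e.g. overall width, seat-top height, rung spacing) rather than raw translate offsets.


An open bookshelf. Two side panels, each 32 mm thick, 333 mm deep and 1296 mm tall, stand 755 mm apart (outside-to-outside). Between them sit 4 shelves, each 32 mm thick and 333 mm deep, spanning the full gap between the sides. The bottom shelf rests on the floor (its underside at z = 0) and the clear gap between one shelf's top and the next shelf's underside is 359 mm.


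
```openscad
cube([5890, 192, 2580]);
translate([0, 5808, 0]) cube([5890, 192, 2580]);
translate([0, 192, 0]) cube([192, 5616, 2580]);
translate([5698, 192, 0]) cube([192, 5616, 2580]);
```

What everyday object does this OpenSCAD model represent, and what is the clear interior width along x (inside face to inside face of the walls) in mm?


A house (or room) frame. The interior width is 5506 mm.

Four 2580 mm walls enclosing a rectangle with no floor or roof — a room or house frame. Outside width is 5890 mm and wall thickness is 192 mm, so the interior width is 5890 − 2 × 192 = 5506 mm.


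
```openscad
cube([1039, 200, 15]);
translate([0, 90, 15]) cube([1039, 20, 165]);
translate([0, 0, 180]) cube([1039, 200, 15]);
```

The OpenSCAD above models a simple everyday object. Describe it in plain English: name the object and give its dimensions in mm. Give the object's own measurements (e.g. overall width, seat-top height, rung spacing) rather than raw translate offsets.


An I-beam lying along x, 1039 mm long. Overall section height 195 mm. Two flanges 200 mm wide (y) and 15 mm thick, one on the floor and one at the top; a web 20 mm thick runs between them, centred on the flange width.


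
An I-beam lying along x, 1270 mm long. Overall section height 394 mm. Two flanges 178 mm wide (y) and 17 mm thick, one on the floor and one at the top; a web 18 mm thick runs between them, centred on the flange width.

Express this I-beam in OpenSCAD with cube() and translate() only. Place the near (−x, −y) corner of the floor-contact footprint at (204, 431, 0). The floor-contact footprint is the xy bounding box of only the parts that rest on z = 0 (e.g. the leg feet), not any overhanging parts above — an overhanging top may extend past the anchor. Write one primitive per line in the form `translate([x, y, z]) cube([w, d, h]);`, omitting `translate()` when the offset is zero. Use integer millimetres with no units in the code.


translate([204, 431, 0]) cube([1270, 178, 17]);
translate([204, 511, 17]) cube([1270, 18, 360]);
translate([204, 431, 377]) cube([1270, 178, 17]);


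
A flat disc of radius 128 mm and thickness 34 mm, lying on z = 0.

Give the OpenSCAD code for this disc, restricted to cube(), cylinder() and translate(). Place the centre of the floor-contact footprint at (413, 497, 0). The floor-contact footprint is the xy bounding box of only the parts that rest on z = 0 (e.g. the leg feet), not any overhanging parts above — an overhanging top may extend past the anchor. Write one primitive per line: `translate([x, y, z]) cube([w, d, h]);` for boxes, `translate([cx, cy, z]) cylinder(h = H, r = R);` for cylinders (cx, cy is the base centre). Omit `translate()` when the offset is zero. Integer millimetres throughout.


translate([413, 497, 0]) cylinder(h = 34, r = 128);


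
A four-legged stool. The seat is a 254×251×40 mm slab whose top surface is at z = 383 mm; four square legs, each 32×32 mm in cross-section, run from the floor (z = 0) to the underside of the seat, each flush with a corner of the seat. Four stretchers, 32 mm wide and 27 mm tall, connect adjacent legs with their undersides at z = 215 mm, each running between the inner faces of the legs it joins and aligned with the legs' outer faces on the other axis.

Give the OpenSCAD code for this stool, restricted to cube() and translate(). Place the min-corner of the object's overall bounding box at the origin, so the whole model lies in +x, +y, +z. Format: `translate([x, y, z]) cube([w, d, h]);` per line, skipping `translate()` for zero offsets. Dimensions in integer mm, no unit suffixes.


// leg_h = 383 - 40 = 343
// stretcher span = 254 - 2*32 = 190
translate([0, 0, 343]) cube([254, 251, 40]);
cube([32, 32, 343]);
translate([222, 0, 0]) cube([32, 32, 343]);
translate([0, 219, 0]) cube([32, 32, 343]);
translate([222, 219, 0]) cube([32, 32, 343]);
translate([32, 0, 215]) cube([190, 32, 27]);
translate([32, 219, 215]) cube([190, 32, 27]);
translate([0, 32, 215]) cube([32, 187, 27]);
translate([222, 32, 215]) cube([32, 187, 27]);


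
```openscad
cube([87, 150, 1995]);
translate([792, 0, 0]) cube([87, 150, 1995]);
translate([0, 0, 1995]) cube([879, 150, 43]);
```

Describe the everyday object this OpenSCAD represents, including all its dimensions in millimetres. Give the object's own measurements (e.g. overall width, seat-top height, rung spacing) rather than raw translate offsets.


A door frame. The clear opening is 705 mm wide and 1995 mm high. Two 87 mm wide jambs, 150 mm deep, stand either side of the opening from the floor to the top of the opening. A 43 mm thick head sits across the top of both jambs, spanning the full outside width of the frame.


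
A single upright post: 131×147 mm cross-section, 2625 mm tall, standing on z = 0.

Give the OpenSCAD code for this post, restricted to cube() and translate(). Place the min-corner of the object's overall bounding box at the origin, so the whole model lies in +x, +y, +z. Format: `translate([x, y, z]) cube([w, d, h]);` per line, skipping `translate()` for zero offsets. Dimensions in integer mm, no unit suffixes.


cube([131, 147, 2625]);


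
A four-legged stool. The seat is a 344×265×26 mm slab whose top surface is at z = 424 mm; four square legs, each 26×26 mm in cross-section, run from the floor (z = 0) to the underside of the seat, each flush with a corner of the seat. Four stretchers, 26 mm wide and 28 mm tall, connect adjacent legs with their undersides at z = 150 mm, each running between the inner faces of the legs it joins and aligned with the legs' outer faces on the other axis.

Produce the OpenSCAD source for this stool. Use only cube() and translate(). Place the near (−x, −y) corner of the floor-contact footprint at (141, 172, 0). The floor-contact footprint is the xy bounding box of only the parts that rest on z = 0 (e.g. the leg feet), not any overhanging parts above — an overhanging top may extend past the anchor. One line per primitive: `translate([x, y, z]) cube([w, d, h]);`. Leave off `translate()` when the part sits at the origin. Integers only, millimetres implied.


translate([141, 172, 398]) cube([344, 265, 26]);
translate([141, 172, 0]) cube([26, 26, 398]);
translate([459, 172, 0]) cube([26, 26, 398]);
translate([141, 411, 0]) cube([26, 26, 398]);
translate([459, 411, 0]) cube([26, 26, 398]);
translate([167, 172, 150]) cube([292, 26, 28]);
translate([167, 411, 150]) cube([292, 26, 28]);
translate([141, 198, 150]) cube([26, 213, 28]);
translate([459, 198, 150]) cube([26, 213, 28]);


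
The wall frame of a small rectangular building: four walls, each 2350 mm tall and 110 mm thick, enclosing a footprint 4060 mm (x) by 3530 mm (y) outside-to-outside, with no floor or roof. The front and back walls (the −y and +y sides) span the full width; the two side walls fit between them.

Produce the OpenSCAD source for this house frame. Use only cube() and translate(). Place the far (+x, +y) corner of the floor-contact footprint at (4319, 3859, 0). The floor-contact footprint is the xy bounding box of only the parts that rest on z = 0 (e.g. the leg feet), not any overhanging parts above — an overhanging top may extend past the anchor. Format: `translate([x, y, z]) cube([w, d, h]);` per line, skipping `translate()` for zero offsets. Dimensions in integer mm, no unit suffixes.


translate([259, 329, 0]) cube([4060, 110, 2350]);
translate([259, 3749, 0]) cube([4060, 110, 2350]);
translate([259, 439, 0]) cube([110, 3310, 2350]);
translate([4209, 439, 0]) cube([110, 3310, 2350]);


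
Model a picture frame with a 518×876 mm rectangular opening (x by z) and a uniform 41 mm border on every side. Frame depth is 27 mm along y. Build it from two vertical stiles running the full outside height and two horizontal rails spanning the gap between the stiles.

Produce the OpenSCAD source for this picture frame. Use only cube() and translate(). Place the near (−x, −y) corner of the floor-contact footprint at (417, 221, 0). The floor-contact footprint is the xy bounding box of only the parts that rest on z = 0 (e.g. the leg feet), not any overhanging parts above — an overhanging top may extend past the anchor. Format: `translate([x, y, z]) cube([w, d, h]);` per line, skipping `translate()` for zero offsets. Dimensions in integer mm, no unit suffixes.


translate([417, 221, 0]) cube([41, 27, 958]);
translate([976, 221, 0]) cube([41, 27, 958]);
translate([458, 221, 0]) cube([518, 27, 41]);
translate([458, 221, 917]) cube([518, 27, 41]);


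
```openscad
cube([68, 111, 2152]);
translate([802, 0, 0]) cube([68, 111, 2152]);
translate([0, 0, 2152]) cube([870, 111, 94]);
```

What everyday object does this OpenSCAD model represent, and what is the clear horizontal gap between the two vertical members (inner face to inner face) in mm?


A door frame. The clear opening width is 734 mm.

Two 2152 mm tall posts with a header on top — a door frame. The left jamb is 68 mm wide at x = 0; the right jamb starts at x = 802. The clear opening is 802 − 68 = 734 mm.


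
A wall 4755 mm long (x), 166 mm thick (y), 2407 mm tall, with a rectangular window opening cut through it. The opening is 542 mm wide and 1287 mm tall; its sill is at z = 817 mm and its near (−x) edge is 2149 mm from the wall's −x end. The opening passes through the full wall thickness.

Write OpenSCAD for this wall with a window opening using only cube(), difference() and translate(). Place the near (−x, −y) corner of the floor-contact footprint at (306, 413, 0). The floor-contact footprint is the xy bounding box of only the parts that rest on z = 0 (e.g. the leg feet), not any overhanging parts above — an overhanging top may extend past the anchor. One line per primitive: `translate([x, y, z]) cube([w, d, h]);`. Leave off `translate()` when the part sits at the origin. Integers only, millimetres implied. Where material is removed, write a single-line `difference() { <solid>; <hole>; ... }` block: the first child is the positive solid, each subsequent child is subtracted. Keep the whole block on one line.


difference() { translate([306, 413, 0]) cube([4755, 166, 2407]); translate([2455, 413, 817]) cube([542, 166, 1287]); }


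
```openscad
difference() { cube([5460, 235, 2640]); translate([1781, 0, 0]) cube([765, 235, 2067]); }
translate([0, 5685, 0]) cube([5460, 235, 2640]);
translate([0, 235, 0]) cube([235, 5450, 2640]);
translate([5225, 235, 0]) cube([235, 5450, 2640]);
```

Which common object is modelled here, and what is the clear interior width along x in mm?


A single room. The interior width is 4990 mm.

Four walls enclosing a rectangle with a door in the front wall — a room. Outside width 5460 minus two 235 mm walls gives 4990 mm.


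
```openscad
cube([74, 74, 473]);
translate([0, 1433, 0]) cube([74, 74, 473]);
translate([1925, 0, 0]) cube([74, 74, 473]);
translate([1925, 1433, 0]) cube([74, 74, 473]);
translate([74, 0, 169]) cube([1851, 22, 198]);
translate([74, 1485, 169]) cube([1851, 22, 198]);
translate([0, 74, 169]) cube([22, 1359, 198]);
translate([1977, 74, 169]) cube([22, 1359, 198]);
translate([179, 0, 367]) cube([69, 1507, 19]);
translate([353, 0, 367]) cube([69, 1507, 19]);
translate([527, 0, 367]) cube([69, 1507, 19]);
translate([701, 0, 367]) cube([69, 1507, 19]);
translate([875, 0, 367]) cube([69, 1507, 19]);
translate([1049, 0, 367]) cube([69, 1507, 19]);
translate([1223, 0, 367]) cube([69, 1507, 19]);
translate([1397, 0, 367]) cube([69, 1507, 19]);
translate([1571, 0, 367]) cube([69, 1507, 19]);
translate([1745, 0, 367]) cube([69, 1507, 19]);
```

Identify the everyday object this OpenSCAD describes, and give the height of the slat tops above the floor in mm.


A bed frame. The slat-top height is 386 mm.

Four posts, four rails, and a row of slats — a bed frame. Slats sit on the rails at z = 169 + 198 = 367; with slat thickness 19, the top is 386 mm.


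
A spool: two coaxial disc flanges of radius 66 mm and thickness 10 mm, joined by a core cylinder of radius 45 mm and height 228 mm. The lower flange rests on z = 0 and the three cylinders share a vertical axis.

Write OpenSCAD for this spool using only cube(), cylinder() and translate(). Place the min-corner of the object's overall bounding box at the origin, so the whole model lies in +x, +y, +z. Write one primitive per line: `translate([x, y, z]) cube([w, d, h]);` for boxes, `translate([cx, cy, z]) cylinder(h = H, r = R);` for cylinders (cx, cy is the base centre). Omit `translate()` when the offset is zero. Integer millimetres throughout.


translate([66, 66, 0]) cylinder(h = 10, r = 66);
translate([66, 66, 10]) cylinder(h = 228, r = 45);
translate([66, 66, 238]) cylinder(h = 10, r = 66);


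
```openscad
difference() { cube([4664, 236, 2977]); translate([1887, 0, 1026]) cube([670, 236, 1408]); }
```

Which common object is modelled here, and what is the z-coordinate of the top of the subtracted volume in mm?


A wall with a window opening. The window head height is 2434 mm.

A wall with a rectangular opening subtracted — a window. Sill at z = 1026, opening 1408 mm tall, so the head is at 1026 + 1408 = 2434 mm.


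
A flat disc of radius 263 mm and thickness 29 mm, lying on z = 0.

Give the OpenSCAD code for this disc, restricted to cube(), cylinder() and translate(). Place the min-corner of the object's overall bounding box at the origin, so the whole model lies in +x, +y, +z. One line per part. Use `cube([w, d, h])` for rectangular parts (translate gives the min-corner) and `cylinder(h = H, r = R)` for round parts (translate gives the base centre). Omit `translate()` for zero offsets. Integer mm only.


translate([263, 263, 0]) cylinder(h = 29, r = 263);


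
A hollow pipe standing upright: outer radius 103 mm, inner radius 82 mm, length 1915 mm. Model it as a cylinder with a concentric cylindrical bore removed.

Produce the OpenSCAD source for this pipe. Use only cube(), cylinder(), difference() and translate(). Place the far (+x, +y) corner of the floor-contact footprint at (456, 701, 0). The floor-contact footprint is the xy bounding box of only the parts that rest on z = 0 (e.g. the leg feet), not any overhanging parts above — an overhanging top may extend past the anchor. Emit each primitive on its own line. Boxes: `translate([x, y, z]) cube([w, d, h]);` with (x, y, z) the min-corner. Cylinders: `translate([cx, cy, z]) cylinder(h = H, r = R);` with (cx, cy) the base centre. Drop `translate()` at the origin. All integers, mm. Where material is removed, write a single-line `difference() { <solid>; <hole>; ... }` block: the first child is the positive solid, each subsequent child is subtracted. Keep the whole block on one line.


difference() { translate([353, 598, 0]) cylinder(h = 1915, r = 103); translate([353, 598, 0]) cylinder(h = 1915, r = 82); }


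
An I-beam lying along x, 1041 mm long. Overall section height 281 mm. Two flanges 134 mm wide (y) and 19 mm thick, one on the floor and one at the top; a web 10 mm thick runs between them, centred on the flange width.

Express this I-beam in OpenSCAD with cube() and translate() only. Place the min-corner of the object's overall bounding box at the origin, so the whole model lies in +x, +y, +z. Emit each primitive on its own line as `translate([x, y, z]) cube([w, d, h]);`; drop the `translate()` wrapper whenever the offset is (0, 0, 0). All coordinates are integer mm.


cube([1041, 134, 19]);
translate([0, 62, 19]) cube([1041, 10, 243]);
translate([0, 0, 262]) cube([1041, 134, 19]);


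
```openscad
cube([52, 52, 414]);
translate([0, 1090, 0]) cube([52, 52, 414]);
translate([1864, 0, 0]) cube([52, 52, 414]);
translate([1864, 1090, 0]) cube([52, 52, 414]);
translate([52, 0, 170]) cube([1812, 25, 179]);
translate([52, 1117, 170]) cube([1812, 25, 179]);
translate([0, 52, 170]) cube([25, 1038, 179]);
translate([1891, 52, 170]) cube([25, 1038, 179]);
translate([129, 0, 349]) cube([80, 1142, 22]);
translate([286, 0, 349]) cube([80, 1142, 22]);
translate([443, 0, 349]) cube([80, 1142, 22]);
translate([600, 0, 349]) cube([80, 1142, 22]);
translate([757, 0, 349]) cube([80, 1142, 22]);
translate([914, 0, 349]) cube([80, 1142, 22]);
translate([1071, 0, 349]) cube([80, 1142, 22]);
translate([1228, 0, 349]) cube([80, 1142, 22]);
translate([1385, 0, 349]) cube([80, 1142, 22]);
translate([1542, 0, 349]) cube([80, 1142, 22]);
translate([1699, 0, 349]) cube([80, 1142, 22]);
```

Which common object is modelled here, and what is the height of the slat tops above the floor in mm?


A bed frame. The slat-top height is 371 mm.

Four posts, four rails, and a row of slats — a bed frame. Slats sit on the rails at z = 170 + 179 = 349; with slat thickness 22, the top is 371 mm.


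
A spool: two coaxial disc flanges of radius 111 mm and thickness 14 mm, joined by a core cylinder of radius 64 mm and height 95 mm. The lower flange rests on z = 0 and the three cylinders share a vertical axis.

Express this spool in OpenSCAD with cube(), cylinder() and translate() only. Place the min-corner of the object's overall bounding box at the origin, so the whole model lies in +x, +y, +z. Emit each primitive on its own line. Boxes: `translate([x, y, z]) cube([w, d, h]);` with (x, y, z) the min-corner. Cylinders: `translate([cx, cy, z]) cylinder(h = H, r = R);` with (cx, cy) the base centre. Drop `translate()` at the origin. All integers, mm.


translate([111, 111, 0]) cylinder(h = 14, r = 111);
translate([111, 111, 14]) cylinder(h = 95, r = 64);
translate([111, 111, 109]) cylinder(h = 14, r = 111);


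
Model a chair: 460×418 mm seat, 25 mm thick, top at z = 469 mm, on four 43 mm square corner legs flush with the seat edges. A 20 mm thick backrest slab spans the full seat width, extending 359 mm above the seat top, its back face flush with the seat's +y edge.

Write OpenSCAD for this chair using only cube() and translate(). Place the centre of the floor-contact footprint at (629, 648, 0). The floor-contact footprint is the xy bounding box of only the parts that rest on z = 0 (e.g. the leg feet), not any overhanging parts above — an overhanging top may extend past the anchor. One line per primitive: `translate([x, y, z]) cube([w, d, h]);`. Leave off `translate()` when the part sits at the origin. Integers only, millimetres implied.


translate([399, 439, 444]) cube([460, 418, 25]);
translate([399, 439, 0]) cube([43, 43, 444]);
translate([816, 439, 0]) cube([43, 43, 444]);
translate([399, 814, 0]) cube([43, 43, 444]);
translate([816, 814, 0]) cube([43, 43, 444]);
translate([399, 837, 469]) cube([460, 20, 359]);


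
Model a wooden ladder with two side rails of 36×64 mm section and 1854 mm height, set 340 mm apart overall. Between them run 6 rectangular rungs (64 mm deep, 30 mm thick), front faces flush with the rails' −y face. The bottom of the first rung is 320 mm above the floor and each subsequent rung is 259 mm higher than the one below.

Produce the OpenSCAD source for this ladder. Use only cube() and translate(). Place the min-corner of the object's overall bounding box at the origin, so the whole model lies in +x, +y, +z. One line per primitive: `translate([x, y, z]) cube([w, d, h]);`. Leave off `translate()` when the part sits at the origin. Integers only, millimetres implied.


cube([36, 64, 1854]);
translate([304, 0, 0]) cube([36, 64, 1854]);
translate([36, 0, 320]) cube([268, 64, 30]);
translate([36, 0, 579]) cube([268, 64, 30]);
translate([36, 0, 838]) cube([268, 64, 30]);
translate([36, 0, 1097]) cube([268, 64, 30]);
translate([36, 0, 1356]) cube([268, 64, 30]);
translate([36, 0, 1615]) cube([268, 64, 30]);


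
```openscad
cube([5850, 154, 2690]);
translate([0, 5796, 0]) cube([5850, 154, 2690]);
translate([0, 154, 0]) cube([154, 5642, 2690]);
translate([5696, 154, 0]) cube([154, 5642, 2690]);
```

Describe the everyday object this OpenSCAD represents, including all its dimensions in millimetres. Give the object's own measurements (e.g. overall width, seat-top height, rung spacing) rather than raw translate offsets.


The wall frame of a small rectangular building: four walls, each 2690 mm tall and 154 mm thick, enclosing a footprint 5850 mm (x) by 5950 mm (y) outside-to-outside, with no floor or roof. The front and back walls (the −y and +y sides) span the full width; the two side walls fit between them.


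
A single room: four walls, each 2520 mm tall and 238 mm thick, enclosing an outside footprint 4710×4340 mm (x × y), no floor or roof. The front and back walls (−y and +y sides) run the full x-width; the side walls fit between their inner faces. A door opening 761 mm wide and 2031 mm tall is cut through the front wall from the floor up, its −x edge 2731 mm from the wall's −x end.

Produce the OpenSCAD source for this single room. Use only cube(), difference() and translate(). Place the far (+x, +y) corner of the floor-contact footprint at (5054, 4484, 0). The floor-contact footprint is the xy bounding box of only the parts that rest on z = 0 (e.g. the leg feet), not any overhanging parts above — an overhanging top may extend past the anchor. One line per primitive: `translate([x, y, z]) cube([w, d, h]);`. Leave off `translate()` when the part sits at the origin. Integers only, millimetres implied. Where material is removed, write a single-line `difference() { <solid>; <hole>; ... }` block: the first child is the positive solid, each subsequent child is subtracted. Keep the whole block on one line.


difference() { translate([344, 144, 0]) cube([4710, 238, 2520]); translate([3075, 144, 0]) cube([761, 238, 2031]); }
translate([344, 4246, 0]) cube([4710, 238, 2520]);
translate([344, 382, 0]) cube([238, 3864, 2520]);
translate([4816, 382, 0]) cube([238, 3864, 2520]);


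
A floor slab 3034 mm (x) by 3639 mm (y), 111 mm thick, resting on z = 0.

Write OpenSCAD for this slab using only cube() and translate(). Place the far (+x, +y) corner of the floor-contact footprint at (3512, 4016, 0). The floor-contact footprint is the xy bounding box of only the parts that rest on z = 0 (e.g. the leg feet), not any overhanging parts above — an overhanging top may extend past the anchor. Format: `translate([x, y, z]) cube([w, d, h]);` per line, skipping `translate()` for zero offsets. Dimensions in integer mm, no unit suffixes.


translate([478, 377, 0]) cube([3034, 3639, 111]);


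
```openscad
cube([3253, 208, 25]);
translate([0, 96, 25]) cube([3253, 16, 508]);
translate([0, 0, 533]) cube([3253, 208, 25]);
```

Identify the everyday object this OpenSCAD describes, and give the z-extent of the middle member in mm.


An I-beam. The web height is 508 mm.

Two wide flanges with a thin centred web — an I-beam. Overall 558 mm minus two 25 mm flanges gives a web of 558 − 2·25 = 508 mm.


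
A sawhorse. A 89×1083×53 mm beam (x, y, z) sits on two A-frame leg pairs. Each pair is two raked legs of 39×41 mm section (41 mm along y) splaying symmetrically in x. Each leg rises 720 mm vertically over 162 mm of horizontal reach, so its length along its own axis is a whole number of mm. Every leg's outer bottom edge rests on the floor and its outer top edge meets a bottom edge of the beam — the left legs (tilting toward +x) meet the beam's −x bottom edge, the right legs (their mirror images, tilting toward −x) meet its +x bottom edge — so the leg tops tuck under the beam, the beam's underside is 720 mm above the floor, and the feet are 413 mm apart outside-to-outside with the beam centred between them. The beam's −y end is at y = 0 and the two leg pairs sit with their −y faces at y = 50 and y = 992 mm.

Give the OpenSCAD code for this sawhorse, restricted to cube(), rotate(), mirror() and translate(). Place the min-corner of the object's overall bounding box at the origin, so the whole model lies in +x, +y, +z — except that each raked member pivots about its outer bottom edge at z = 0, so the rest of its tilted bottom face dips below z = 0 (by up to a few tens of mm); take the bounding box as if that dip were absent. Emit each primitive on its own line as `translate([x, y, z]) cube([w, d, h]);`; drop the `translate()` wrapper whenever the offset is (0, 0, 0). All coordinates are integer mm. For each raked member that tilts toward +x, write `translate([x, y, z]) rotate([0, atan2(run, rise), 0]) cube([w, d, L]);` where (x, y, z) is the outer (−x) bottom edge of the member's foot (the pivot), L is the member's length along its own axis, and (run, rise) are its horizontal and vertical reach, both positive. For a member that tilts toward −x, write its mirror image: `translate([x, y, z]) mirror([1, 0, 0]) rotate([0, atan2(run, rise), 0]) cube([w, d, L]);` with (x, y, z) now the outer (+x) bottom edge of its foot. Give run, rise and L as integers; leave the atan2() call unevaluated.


translate([162, 0, 720]) cube([89, 1083, 53]);
translate([0, 50, 0]) rotate([0, atan2(162, 720), 0]) cube([39, 41, 738]);
translate([413, 50, 0]) mirror([1, 0, 0]) rotate([0, atan2(162, 720), 0]) cube([39, 41, 738]);
translate([0, 992, 0]) rotate([0, atan2(162, 720), 0]) cube([39, 41, 738]);
translate([413, 992, 0]) mirror([1, 0, 0]) rotate([0, atan2(162, 720), 0]) cube([39, 41, 738]);


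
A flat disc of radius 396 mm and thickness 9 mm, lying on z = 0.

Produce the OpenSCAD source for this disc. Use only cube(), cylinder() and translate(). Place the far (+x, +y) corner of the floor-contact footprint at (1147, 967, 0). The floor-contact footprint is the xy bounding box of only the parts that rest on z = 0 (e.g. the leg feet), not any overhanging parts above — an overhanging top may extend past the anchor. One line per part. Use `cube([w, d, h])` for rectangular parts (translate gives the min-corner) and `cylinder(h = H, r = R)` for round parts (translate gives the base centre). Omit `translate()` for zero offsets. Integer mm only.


translate([751, 571, 0]) cylinder(h = 9, r = 396);


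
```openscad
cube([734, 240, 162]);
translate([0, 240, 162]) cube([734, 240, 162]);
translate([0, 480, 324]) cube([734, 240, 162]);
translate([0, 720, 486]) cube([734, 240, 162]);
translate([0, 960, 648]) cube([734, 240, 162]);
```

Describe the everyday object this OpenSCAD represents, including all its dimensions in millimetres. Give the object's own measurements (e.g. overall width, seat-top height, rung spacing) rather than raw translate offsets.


A straight staircase of 5 solid steps. Each step is 734 mm wide (x), 240 mm deep (y, the going) and 162 mm tall (the rise). The first step rests on the floor; each subsequent step sits one going further in +y and one rise higher in +z, directly behind and above the previous step with no overlap.


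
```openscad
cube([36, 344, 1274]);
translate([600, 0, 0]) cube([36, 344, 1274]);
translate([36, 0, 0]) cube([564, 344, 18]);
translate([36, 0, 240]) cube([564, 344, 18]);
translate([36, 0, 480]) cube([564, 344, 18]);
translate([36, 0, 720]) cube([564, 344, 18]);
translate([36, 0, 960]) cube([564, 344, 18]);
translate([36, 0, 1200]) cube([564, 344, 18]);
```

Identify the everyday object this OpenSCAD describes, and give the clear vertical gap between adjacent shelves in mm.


A bookshelf. The clear shelf gap is 222 mm.

Two tall side panels with 6 horizontal boards between them — a bookshelf. The first two shelf undersides are at z = 0 and z = 240; with shelf thickness 18, the clear gap is 240 − 0 − 18 = 222 mm.


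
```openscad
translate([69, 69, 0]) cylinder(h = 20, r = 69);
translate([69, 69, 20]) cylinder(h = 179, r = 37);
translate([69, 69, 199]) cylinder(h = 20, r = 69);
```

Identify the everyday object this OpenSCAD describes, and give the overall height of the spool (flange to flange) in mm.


A spool. The overall height is 219 mm.

Three coaxial cylinders, large–small–large — a spool. Two 20 mm flanges and a 179 mm core give 20 + 179 + 20 = 219 mm.


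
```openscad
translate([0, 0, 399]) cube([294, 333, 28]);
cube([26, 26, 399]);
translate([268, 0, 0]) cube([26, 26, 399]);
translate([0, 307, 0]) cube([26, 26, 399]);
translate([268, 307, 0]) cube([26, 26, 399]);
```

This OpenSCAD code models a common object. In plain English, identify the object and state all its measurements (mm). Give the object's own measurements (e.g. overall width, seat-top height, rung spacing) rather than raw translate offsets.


A simple wooden stool: a rectangular seat 294 mm (x) by 333 mm (y), 28 mm thick, top face at z = 427 mm, on four square legs, each 26×26 mm in cross-section. The legs rest on z = 0, each flush with a corner of the seat.


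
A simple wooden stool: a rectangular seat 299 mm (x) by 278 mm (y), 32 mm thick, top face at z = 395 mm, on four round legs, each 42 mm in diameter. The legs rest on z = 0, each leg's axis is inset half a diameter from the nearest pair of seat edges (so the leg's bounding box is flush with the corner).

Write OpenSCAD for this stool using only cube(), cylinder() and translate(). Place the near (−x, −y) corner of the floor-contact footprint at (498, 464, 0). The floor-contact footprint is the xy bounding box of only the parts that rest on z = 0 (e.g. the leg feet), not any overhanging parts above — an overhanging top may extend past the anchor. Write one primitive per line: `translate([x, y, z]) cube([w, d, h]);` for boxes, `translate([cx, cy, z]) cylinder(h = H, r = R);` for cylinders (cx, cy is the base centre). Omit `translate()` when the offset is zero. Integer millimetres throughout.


translate([498, 464, 363]) cube([299, 278, 32]);
translate([519, 485, 0]) cylinder(h = 363, r = 21);
translate([776, 485, 0]) cylinder(h = 363, r = 21);
translate([519, 721, 0]) cylinder(h = 363, r = 21);
translate([776, 721, 0]) cylinder(h = 363, r = 21);


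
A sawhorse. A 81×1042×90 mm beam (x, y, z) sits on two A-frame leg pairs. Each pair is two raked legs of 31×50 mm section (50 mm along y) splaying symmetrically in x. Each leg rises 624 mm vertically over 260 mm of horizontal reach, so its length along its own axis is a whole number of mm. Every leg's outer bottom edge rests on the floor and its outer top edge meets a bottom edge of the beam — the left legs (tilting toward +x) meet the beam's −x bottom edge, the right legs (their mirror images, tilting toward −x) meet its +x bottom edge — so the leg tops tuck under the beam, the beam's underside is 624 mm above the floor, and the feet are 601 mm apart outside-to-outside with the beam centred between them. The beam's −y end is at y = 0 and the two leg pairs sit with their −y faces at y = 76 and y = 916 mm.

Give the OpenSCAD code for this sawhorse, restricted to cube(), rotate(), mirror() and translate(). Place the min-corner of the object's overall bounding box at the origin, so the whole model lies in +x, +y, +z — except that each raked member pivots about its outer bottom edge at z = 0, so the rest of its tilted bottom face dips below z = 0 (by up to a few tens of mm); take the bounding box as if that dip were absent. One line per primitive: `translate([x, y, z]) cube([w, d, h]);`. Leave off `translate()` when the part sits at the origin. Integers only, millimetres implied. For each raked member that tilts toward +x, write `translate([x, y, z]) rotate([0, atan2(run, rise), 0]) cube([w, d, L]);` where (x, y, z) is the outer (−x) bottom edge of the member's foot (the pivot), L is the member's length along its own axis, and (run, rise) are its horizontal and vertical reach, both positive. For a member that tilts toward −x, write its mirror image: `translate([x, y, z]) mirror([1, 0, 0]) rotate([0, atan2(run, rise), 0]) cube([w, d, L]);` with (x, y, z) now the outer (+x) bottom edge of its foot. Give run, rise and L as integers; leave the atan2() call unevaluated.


translate([260, 0, 624]) cube([81, 1042, 90]);
translate([0, 76, 0]) rotate([0, atan2(260, 624), 0]) cube([31, 50, 676]);
translate([601, 76, 0]) mirror([1, 0, 0]) rotate([0, atan2(260, 624), 0]) cube([31, 50, 676]);
translate([0, 916, 0]) rotate([0, atan2(260, 624), 0]) cube([31, 50, 676]);
translate([601, 916, 0]) mirror([1, 0, 0]) rotate([0, atan2(260, 624), 0]) cube([31, 50, 676]);


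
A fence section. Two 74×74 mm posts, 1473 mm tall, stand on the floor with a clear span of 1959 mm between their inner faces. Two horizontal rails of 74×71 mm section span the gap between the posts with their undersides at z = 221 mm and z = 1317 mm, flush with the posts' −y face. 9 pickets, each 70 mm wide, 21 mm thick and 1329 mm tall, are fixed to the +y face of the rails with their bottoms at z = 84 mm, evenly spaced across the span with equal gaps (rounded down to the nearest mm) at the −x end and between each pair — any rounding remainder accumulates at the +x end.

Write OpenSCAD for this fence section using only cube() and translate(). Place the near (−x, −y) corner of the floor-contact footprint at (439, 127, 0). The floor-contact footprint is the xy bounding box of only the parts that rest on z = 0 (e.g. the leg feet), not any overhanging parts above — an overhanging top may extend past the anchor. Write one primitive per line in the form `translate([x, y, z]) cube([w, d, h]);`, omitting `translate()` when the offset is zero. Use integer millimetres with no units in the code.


translate([439, 127, 0]) cube([74, 74, 1473]);
translate([2472, 127, 0]) cube([74, 74, 1473]);
translate([513, 127, 221]) cube([1959, 74, 71]);
translate([513, 127, 1317]) cube([1959, 74, 71]);
translate([645, 201, 84]) cube([70, 21, 1329]);
translate([847, 201, 84]) cube([70, 21, 1329]);
translate([1049, 201, 84]) cube([70, 21, 1329]);
translate([1251, 201, 84]) cube([70, 21, 1329]);
translate([1453, 201, 84]) cube([70, 21, 1329]);
translate([1655, 201, 84]) cube([70, 21, 1329]);
translate([1857, 201, 84]) cube([70, 21, 1329]);
translate([2059, 201, 84]) cube([70, 21, 1329]);
translate([2261, 201, 84]) cube([70, 21, 1329]);


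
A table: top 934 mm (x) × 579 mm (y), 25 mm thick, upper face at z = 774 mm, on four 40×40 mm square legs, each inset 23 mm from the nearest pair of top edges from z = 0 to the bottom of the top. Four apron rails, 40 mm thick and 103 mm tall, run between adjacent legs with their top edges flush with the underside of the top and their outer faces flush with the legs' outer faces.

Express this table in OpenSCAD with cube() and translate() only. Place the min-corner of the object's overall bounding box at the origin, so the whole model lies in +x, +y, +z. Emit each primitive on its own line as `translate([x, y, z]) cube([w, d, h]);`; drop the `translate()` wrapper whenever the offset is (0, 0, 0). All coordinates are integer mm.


// leg_h = 774 - 25 = 749
// apron z = 749 - 103 = 646
translate([0, 0, 749]) cube([934, 579, 25]);
translate([23, 23, 0]) cube([40, 40, 749]);
translate([871, 23, 0]) cube([40, 40, 749]);
translate([23, 516, 0]) cube([40, 40, 749]);
translate([871, 516, 0]) cube([40, 40, 749]);
translate([63, 23, 646]) cube([808, 40, 103]);
translate([63, 516, 646]) cube([808, 40, 103]);
translate([23, 63, 646]) cube([40, 453, 103]);
translate([871, 63, 646]) cube([40, 453, 103]);


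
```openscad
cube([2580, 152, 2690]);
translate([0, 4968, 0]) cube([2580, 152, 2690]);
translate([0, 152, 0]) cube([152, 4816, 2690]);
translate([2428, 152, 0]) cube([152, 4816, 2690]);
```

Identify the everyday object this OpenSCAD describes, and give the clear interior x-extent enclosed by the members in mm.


A house (or room) frame. The interior width is 2276 mm.

Four 2690 mm walls enclosing a rectangle with no floor or roof — a room or house frame. Outside width is 2580 mm and wall thickness is 152 mm, so the interior width is 2580 − 2 × 152 = 2276 mm.


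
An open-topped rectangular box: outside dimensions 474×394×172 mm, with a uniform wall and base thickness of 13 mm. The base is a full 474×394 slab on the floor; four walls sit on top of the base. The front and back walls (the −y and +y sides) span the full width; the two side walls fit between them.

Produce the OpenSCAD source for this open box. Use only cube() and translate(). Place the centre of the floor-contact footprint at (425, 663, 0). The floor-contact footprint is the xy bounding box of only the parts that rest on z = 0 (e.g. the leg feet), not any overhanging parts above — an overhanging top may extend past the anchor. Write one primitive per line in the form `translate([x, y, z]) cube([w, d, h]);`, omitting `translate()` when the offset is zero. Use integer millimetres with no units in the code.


translate([188, 466, 0]) cube([474, 394, 13]);
translate([188, 466, 13]) cube([474, 13, 159]);
translate([188, 847, 13]) cube([474, 13, 159]);
translate([188, 479, 13]) cube([13, 368, 159]);
translate([649, 479, 13]) cube([13, 368, 159]);


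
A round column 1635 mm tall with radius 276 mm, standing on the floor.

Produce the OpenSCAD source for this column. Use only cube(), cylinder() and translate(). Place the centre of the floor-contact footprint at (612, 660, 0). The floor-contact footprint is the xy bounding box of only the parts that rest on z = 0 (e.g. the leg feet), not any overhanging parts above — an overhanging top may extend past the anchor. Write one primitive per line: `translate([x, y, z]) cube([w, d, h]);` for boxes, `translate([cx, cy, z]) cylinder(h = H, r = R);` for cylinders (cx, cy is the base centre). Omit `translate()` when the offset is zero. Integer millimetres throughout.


translate([612, 660, 0]) cylinder(h = 1635, r = 276);


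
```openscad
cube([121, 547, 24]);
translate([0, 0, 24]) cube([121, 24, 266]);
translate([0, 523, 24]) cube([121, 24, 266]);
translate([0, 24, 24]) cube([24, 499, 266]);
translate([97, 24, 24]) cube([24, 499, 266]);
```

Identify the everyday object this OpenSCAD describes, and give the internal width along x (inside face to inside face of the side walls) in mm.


An open box. The internal width is 73 mm.

A 121×547 base slab with four walls standing on it — an open box. The base is 121 mm wide and the walls are 24 mm thick, so the internal width is 121 − 2 × 24 = 73 mm.


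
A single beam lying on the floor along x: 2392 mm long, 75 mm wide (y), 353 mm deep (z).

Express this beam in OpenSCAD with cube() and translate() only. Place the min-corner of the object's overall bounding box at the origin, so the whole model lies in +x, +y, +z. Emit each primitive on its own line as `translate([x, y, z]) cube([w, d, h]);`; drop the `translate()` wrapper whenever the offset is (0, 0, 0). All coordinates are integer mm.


cube([2392, 75, 353]);
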